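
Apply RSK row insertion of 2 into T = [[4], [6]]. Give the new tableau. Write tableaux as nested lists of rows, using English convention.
[[2], [4], [6]]

In row 1, 2 replaces 4 (the leftmost entry greater than 2); 4 is bumped to row 2. In row 2, 4 replaces 6 (the leftmost entry greater than 4); 6 is bumped to row 3. 6 starts a new row 3. The new tableau is [[2], [4], [6]].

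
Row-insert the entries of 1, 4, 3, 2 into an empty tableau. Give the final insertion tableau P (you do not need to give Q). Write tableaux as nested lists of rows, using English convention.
P = [[1, 2], [3], [4]]

After inserting 1: P = [[1]].
After inserting 4: P = [[1, 4]].
After inserting 3: P = [[1, 3], [4]].
After inserting 2: P = [[1, 2], [3], [4]].

So P = [[1, 2], [3], [4]].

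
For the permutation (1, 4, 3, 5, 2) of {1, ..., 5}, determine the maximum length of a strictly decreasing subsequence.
3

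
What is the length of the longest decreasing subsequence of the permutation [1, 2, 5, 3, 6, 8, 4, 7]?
2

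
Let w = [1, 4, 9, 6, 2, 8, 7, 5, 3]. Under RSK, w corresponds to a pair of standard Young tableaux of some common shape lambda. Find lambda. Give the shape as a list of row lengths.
[4, 2, 1, 1, 1]

Row-insert each entry into an empty tableau.

After inserting 1: P = [[1]].
After inserting 4: P = [[1, 4]].
After inserting 9: P = [[1, 4, 9]].
After inserting 6: P = [[1, 4, 6], [9]].
After inserting 2: P = [[1, 2, 6], [4], [9]].
After inserting 8: P = [[1, 2, 6, 8], [4], [9]].
After inserting 7: P = [[1, 2, 6, 7], [4, 8], [9]].
After inserting 5: P = [[1, 2, 5, 7], [4, 6], [8], [9]].
After inserting 3: P = [[1, 2, 3, 7], [4, 5], [6], [8], [9]].

The final insertion tableau P = [[1, 2, 3, 7], [4, 5], [6], [8], [9]] has shape [4, 2, 1, 1, 1].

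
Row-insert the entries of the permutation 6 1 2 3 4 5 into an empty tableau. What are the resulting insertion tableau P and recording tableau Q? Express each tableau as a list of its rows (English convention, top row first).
Insert each entry of the permutation into P by Schensted row insertion, recording in Q the position of each new cell.

Insert 6: appended to row 1. P = [[6]].
Insert 1: 1 bumps 6 from row 1; 6 starts row 2. P = [[1], [6]].
Insert 2: appended to row 1. P = [[1, 2], [6]].
Insert 3: appended to row 1. P = [[1, 2, 3], [6]].
Insert 4: appended to row 1. P = [[1, 2, 3, 4], [6]].
Insert 5: appended to row 1. P = [[1, 2, 3, 4, 5], [6]].

So P = [[1, 2, 3, 4, 5], [6]], Q = [[1, 3, 4, 5, 6], [2]].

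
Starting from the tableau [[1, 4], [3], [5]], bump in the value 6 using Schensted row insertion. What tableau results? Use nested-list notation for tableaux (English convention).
6 is larger than every entry of row 1, so it is appended to row 1. The new tableau is [[1, 4, 6], [3], [5]].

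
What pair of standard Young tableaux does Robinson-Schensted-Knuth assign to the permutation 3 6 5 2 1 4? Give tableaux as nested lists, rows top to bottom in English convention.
Insert each entry of the permutation into P by Schensted row insertion, recording in Q the position of each new cell.

Insert 3: appended to row 1. P = [[3]].
Insert 6: appended to row 1. P = [[3, 6]].
Insert 5: 5 bumps 6 from row 1; 6 starts row 2. P = [[3, 5], [6]].
Insert 2: 2 bumps 3 from row 1; 3 bumps 6 from row 2; 6 starts row 3. P = [[2, 5], [3], [6]].
Insert 1: 1 bumps 2 from row 1; 2 bumps 3 from row 2; 3 bumps 6 from row 3; 6 starts row 4. P = [[1, 5], [2], [3], [6]].
Insert 4: 4 bumps 5 from row 1; 5 appends to row 2. P = [[1, 4], [2, 5], [3], [6]].

So P = [[1, 4], [2, 5], [3], [6]], Q = [[1, 2], [3, 6], [4], [5]].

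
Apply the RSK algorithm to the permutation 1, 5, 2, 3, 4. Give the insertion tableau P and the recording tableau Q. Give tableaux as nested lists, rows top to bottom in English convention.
P = [[1, 2, 3, 4], [5]], Q = [[1, 2, 4, 5], [3]]

Insert each entry of the permutation into P by Schensted row insertion, recording in Q the position of each new cell.

Insert 1: appended to row 1. P = [[1]].
Insert 5: appended to row 1. P = [[1, 5]].
Insert 2: 2 bumps 5 from row 1; 5 starts row 2. P = [[1, 2], [5]].
Insert 3: appended to row 1. P = [[1, 2, 3], [5]].
Insert 4: appended to row 1. P = [[1, 2, 3, 4], [5]].

So P = [[1, 2, 3, 4], [5]], Q = [[1, 2, 4, 5], [3]].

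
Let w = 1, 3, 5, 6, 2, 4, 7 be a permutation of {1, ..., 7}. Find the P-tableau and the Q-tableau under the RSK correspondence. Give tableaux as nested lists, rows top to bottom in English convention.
Insert each entry of the permutation into P by Schensted row insertion, recording in Q the position of each new cell.

Insert 1: appended to row 1. P = [[1]].
Insert 3: appended to row 1. P = [[1, 3]].
Insert 5: appended to row 1. P = [[1, 3, 5]].
Insert 6: appended to row 1. P = [[1, 3, 5, 6]].
Insert 2: 2 bumps 3 from row 1; 3 starts row 2. P = [[1, 2, 5, 6], [3]].
Insert 4: 4 bumps 5 from row 1; 5 appends to row 2. P = [[1, 2, 4, 6], [3, 5]].
Insert 7: appended to row 1. P = [[1, 2, 4, 6, 7], [3, 5]].

So P = [[1, 2, 4, 6, 7], [3, 5]], Q = [[1, 2, 3, 4, 7], [5, 6]].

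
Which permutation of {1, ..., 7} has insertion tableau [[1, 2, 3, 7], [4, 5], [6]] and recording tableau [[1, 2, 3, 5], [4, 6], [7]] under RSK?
1 4 6 2 7 5 3

Reverse the RSK construction: for i from n down to 1, find the cell of Q containing i, remove the entry at that cell from P, and reverse-bump it up through P; the value ejected from row 1 is w(i).

Step i=7: Q has 7 at row 3, column 1; remove 6 from row 3 of P and reverse-bump: 6 enters row 2 and ejects 5; 5 enters row 1 and ejects 3. So w(7) = 3. P is now [[1, 2, 5, 7], [4, 6]].
Step i=6: Q has 6 at row 2, column 2; remove 6 from row 2 of P and reverse-bump: 6 enters row 1 and ejects 5. So w(6) = 5. P is now [[1, 2, 6, 7], [4]].
Step i=5: Q has 5 at row 1, column 4; remove that cell from P, ejecting 7. So w(5) = 7. P is now [[1, 2, 6], [4]].
Step i=4: Q has 4 at row 2, column 1; remove 4 from row 2 of P and reverse-bump: 4 enters row 1 and ejects 2. So w(4) = 2. P is now [[1, 4, 6]].
Step i=3: Q has 3 at row 1, column 3; remove that cell from P, ejecting 6. So w(3) = 6. P is now [[1, 4]].
Step i=2: Q has 2 at row 1, column 2; remove that cell from P, ejecting 4. So w(2) = 4. P is now [[1]].
Step i=1: Q has 1 at row 1, column 1; remove that cell from P, ejecting 1. So w(1) = 1. P is now [].

So w = 1 4 6 2 7 5 3.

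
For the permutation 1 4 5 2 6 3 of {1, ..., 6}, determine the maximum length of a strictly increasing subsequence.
4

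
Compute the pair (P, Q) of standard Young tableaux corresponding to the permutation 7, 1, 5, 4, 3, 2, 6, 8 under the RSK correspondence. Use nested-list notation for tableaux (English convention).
P = [[1, 2, 6, 8], [3], [4], [5], [7]], Q = [[1, 3, 7, 8], [2], [4], [5], [6]]

Insert each entry of the permutation into P by Schensted row insertion, recording in Q the position of each new cell.

Insert 7: appended to row 1. P = [[7]].
Insert 1: 1 bumps 7 from row 1; 7 starts row 2. P = [[1], [7]].
Insert 5: appended to row 1. P = [[1, 5], [7]].
Insert 4: 4 bumps 5 from row 1; 5 bumps 7 from row 2; 7 starts row 3. P = [[1, 4], [5], [7]].
Insert 3: 3 bumps 4 from row 1; 4 bumps 5 from row 2; 5 bumps 7 from row 3; 7 starts row 4. P = [[1, 3], [4], [5], [7]].
Insert 2: 2 bumps 3 from row 1; 3 bumps 4 from row 2; 4 bumps 5 from row 3; 5 bumps 7 from row 4; 7 starts row 5. P = [[1, 2], [3], [4], [5], [7]].
Insert 6: appended to row 1. P = [[1, 2, 6], [3], [4], [5], [7]].
Insert 8: appended to row 1. P = [[1, 2, 6, 8], [3], [4], [5], [7]].

So P = [[1, 2, 6, 8], [3], [4], [5], [7]], Q = [[1, 3, 7, 8], [2], [4], [5], [6]].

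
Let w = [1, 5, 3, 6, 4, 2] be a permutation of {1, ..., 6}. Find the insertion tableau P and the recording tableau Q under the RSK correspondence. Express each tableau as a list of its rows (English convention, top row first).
P = [[1, 2, 4], [3, 6], [5]], Q = [[1, 2, 4], [3, 5], [6]]

Insert each entry of the permutation into P by Schensted row insertion, recording in Q the position of each new cell.

Insert 1: appended to row 1. P = [[1]], Q = [[1]].
Insert 5: appended to row 1. P = [[1, 5]], Q = [[1, 2]].
Insert 3: 3 bumps 5 from row 1; 5 starts row 2. P = [[1, 3], [5]], Q = [[1, 2], [3]].
Insert 6: appended to row 1. P = [[1, 3, 6], [5]], Q = [[1, 2, 4], [3]].
Insert 4: 4 bumps 6 from row 1; 6 appends to row 2. P = [[1, 3, 4], [5, 6]], Q = [[1, 2, 4], [3, 5]].
Insert 2: 2 bumps 3 from row 1; 3 bumps 5 from row 2; 5 starts row 3. P = [[1, 2, 4], [3, 6], [5]], Q = [[1, 2, 4], [3, 5], [6]].

So P = [[1, 2, 4], [3, 6], [5]], Q = [[1, 2, 4], [3, 5], [6]].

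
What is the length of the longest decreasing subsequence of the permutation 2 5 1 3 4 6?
2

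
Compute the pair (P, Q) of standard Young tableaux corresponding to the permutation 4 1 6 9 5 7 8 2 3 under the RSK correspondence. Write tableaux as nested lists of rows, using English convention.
Insert each entry of the permutation into P by Schensted row insertion, recording in Q the position of each new cell.

After inserting 4: P = [[4]].
After inserting 1: P = [[1], [4]].
After inserting 6: P = [[1, 6], [4]].
After inserting 9: P = [[1, 6, 9], [4]].
After inserting 5: P = [[1, 5, 9], [4, 6]].
After inserting 7: P = [[1, 5, 7], [4, 6, 9]].
After inserting 8: P = [[1, 5, 7, 8], [4, 6, 9]].
After inserting 2: P = [[1, 2, 7, 8], [4, 5, 9], [6]].
After inserting 3: P = [[1, 2, 3, 8], [4, 5, 7], [6, 9]].

So P = [[1, 2, 3, 8], [4, 5, 7], [6, 9]], Q = [[1, 3, 4, 7], [2, 5, 6], [8, 9]].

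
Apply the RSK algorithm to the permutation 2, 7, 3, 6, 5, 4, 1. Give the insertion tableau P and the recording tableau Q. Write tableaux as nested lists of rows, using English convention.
P = [[1, 3, 4], [2], [5], [6], [7]], Q = [[1, 2, 4], [3], [5], [6], [7]]

Insert each entry of the permutation into P by Schensted row insertion, recording in Q the position of each new cell.

Insert 2: appended to row 1. P = [[2]].
Insert 7: appended to row 1. P = [[2, 7]].
Insert 3: 3 bumps 7 from row 1; 7 starts row 2. P = [[2, 3], [7]].
Insert 6: appended to row 1. P = [[2, 3, 6], [7]].
Insert 5: 5 bumps 6 from row 1; 6 bumps 7 from row 2; 7 starts row 3. P = [[2, 3, 5], [6], [7]].
Insert 4: 4 bumps 5 from row 1; 5 bumps 6 from row 2; 6 bumps 7 from row 3; 7 starts row 4. P = [[2, 3, 4], [5], [6], [7]].
Insert 1: 1 bumps 2 from row 1; 2 bumps 5 from row 2; 5 bumps 6 from row 3; 6 bumps 7 from row 4; 7 starts row 5. P = [[1, 3, 4], [2], [5], [6], [7]].

So P = [[1, 3, 4], [2], [5], [6], [7]], Q = [[1, 2, 4], [3], [5], [6], [7]].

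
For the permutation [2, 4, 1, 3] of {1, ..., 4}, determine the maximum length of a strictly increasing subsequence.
2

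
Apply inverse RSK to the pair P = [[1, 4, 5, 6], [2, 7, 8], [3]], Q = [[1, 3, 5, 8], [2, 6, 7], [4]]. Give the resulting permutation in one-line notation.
Reverse the RSK construction: for i from n down to 1, find the cell of Q containing i, remove the entry at that cell from P, and reverse-bump it up through P; the value ejected from row 1 is w(i).

Step i=8: Q has 8 at row 1, column 4; remove that cell from P, ejecting 6. So w(8) = 6. P is now [[1, 4, 5], [2, 7, 8], [3]].
Step i=7: Q has 7 at row 2, column 3; remove 8 from row 2 of P and reverse-bump: 8 enters row 1 and ejects 5. So w(7) = 5. P is now [[1, 4, 8], [2, 7], [3]].
Step i=6: Q has 6 at row 2, column 2; remove 7 from row 2 of P and reverse-bump: 7 enters row 1 and ejects 4. So w(6) = 4. P is now [[1, 7, 8], [2], [3]].
Step i=5: Q has 5 at row 1, column 3; remove that cell from P, ejecting 8. So w(5) = 8. P is now [[1, 7], [2], [3]].
Step i=4: Q has 4 at row 3, column 1; remove 3 from row 3 of P and reverse-bump: 3 enters row 2 and ejects 2; 2 enters row 1 and ejects 1. So w(4) = 1. P is now [[2, 7], [3]].
Step i=3: Q has 3 at row 1, column 2; remove that cell from P, ejecting 7. So w(3) = 7. P is now [[2], [3]].
Step i=2: Q has 2 at row 2, column 1; remove 3 from row 2 of P and reverse-bump: 3 enters row 1 and ejects 2. So w(2) = 2. P is now [[3]].
Step i=1: Q has 1 at row 1, column 1; remove that cell from P, ejecting 3. So w(1) = 3. P is now [].

So w = 3 2 7 1 8 4 5 6.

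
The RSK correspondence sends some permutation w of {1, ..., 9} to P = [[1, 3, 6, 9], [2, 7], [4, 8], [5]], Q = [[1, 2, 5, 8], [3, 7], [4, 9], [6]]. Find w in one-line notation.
Reverse the RSK construction: for i from n down to 1, find the cell of Q containing i, remove the entry at that cell from P, and reverse-bump it up through P; the value ejected from row 1 is w(i).

Step i=9: Q has 9 at row 3, column 2; remove 8 from row 3 of P and reverse-bump: 8 enters row 2 and ejects 7; 7 enters row 1 and ejects 6. So w(9) = 6. P is now [[1, 3, 7, 9], [2, 8], [4], [5]].
Step i=8: Q has 8 at row 1, column 4; remove that cell from P, ejecting 9. So w(8) = 9. P is now [[1, 3, 7], [2, 8], [4], [5]].
Step i=7: Q has 7 at row 2, column 2; remove 8 from row 2 of P and reverse-bump: 8 enters row 1 and ejects 7. So w(7) = 7. P is now [[1, 3, 8], [2], [4], [5]].
Step i=6: Q has 6 at row 4, column 1; remove 5 from row 4 of P and reverse-bump: 5 enters row 3 and ejects 4; 4 enters row 2 and ejects 2; 2 enters row 1 and ejects 1. So w(6) = 1. P is now [[2, 3, 8], [4], [5]].
Step i=5: Q has 5 at row 1, column 3; remove that cell from P, ejecting 8. So w(5) = 8. P is now [[2, 3], [4], [5]].
Step i=4: Q has 4 at row 3, column 1; remove 5 from row 3 of P and reverse-bump: 5 enters row 2 and ejects 4; 4 enters row 1 and ejects 3. So w(4) = 3. P is now [[2, 4], [5]].
Step i=3: Q has 3 at row 2, column 1; remove 5 from row 2 of P and reverse-bump: 5 enters row 1 and ejects 4. So w(3) = 4. P is now [[2, 5]].
Step i=2: Q has 2 at row 1, column 2; remove that cell from P, ejecting 5. So w(2) = 5. P is now [[2]].
Step i=1: Q has 1 at row 1, column 1; remove that cell from P, ejecting 2. So w(1) = 2. P is now [].

So w = 2 5 4 3 8 1 7 9 6.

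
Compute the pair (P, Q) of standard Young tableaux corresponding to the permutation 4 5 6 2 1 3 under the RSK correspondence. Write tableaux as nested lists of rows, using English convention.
P = [[1, 3, 6], [2, 5], [4]], Q = [[1, 2, 3], [4, 6], [5]]

Insert each entry of the permutation into P by Schensted row insertion, recording in Q the position of each new cell.

Insert 4: appended to row 1. P = [[4]].
Insert 5: appended to row 1. P = [[4, 5]].
Insert 6: appended to row 1. P = [[4, 5, 6]].
Insert 2: 2 bumps 4 from row 1; 4 starts row 2. P = [[2, 5, 6], [4]].
Insert 1: 1 bumps 2 from row 1; 2 bumps 4 from row 2; 4 starts row 3. P = [[1, 5, 6], [2], [4]].
Insert 3: 3 bumps 5 from row 1; 5 appends to row 2. P = [[1, 3, 6], [2, 5], [4]].

So P = [[1, 3, 6], [2, 5], [4]], Q = [[1, 2, 3], [4, 6], [5]].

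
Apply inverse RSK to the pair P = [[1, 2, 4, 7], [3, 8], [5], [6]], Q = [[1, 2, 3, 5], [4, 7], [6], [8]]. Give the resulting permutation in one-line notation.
1 3 6 5 8 4 7 2

Reverse the RSK construction: for i from n down to 1, find the cell of Q containing i, remove the entry at that cell from P, and reverse-bump it up through P; the value ejected from row 1 is w(i).

Step i=8: Q has 8 at row 4, column 1; remove 6 from row 4 of P and reverse-bump: 6 enters row 3 and ejects 5; 5 enters row 2 and ejects 3; 3 enters row 1 and ejects 2. So w(8) = 2. P is now [[1, 3, 4, 7], [5, 8], [6]].
Step i=7: Q has 7 at row 2, column 2; remove 8 from row 2 of P and reverse-bump: 8 enters row 1 and ejects 7. So w(7) = 7. P is now [[1, 3, 4, 8], [5], [6]].
Step i=6: Q has 6 at row 3, column 1; remove 6 from row 3 of P and reverse-bump: 6 enters row 2 and ejects 5; 5 enters row 1 and ejects 4. So w(6) = 4. P is now [[1, 3, 5, 8], [6]].
Step i=5: Q has 5 at row 1, column 4; remove that cell from P, ejecting 8. So w(5) = 8. P is now [[1, 3, 5], [6]].
Step i=4: Q has 4 at row 2, column 1; remove 6 from row 2 of P and reverse-bump: 6 enters row 1 and ejects 5. So w(4) = 5. P is now [[1, 3, 6]].
Step i=3: Q has 3 at row 1, column 3; remove that cell from P, ejecting 6. So w(3) = 6. P is now [[1, 3]].
Step i=2: Q has 2 at row 1, column 2; remove that cell from P, ejecting 3. So w(2) = 3. P is now [[1]].
Step i=1: Q has 1 at row 1, column 1; remove that cell from P, ejecting 1. So w(1) = 1. P is now [].

So w = 1 3 6 5 8 4 7 2.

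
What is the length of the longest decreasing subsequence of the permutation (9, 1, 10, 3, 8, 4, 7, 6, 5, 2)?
6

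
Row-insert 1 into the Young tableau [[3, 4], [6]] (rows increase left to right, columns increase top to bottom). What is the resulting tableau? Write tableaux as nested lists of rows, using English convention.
[[1, 4], [3], [6]]

In row 1, 1 replaces 3 (the leftmost entry greater than 1); 3 is bumped to row 2. In row 2, 3 replaces 6 (the leftmost entry greater than 3); 6 is bumped to row 3. 6 starts a new row 3. The new tableau is [[1, 4], [3], [6]].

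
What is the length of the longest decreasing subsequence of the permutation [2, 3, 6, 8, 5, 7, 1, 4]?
3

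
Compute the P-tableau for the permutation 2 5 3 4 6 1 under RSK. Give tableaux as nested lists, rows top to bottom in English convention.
P = [[1, 3, 4, 6], [2], [5]]

Insert 2: appended to row 1. P = [[2]].
Insert 5: appended to row 1. P = [[2, 5]].
Insert 3: 3 bumps 5 from row 1; 5 starts row 2. P = [[2, 3], [5]].
Insert 4: appended to row 1. P = [[2, 3, 4], [5]].
Insert 6: appended to row 1. P = [[2, 3, 4, 6], [5]].
Insert 1: 1 bumps 2 from row 1; 2 bumps 5 from row 2; 5 starts row 3. P = [[1, 3, 4, 6], [2], [5]].

So P = [[1, 3, 4, 6], [2], [5]].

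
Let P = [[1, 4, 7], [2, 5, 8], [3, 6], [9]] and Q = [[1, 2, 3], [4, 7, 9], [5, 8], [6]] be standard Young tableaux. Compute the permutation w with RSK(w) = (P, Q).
Reverse the RSK construction: for i from n down to 1, find the cell of Q containing i, remove the entry at that cell from P, and reverse-bump it up through P; the value ejected from row 1 is w(i).

Step i=9: Q has 9 at row 2, column 3; remove 8 from row 2 of P and reverse-bump: 8 enters row 1 and ejects 7. So w(9) = 7. P is now [[1, 4, 8], [2, 5], [3, 6], [9]].
Step i=8: Q has 8 at row 3, column 2; remove 6 from row 3 of P and reverse-bump: 6 enters row 2 and ejects 5; 5 enters row 1 and ejects 4. So w(8) = 4. P is now [[1, 5, 8], [2, 6], [3], [9]].
Step i=7: Q has 7 at row 2, column 2; remove 6 from row 2 of P and reverse-bump: 6 enters row 1 and ejects 5. So w(7) = 5. P is now [[1, 6, 8], [2], [3], [9]].
Step i=6: Q has 6 at row 4, column 1; remove 9 from row 4 of P and reverse-bump: 9 enters row 3 and ejects 3; 3 enters row 2 and ejects 2; 2 enters row 1 and ejects 1. So w(6) = 1. P is now [[2, 6, 8], [3], [9]].
Step i=5: Q has 5 at row 3, column 1; remove 9 from row 3 of P and reverse-bump: 9 enters row 2 and ejects 3; 3 enters row 1 and ejects 2. So w(5) = 2. P is now [[3, 6, 8], [9]].
Step i=4: Q has 4 at row 2, column 1; remove 9 from row 2 of P and reverse-bump: 9 enters row 1 and ejects 8. So w(4) = 8. P is now [[3, 6, 9]].
Step i=3: Q has 3 at row 1, column 3; remove that cell from P, ejecting 9. So w(3) = 9. P is now [[3, 6]].
Step i=2: Q has 2 at row 1, column 2; remove that cell from P, ejecting 6. So w(2) = 6. P is now [[3]].
Step i=1: Q has 1 at row 1, column 1; remove that cell from P, ejecting 3. So w(1) = 3. P is now [].

So w = 3 6 9 8 2 1 5 4 7.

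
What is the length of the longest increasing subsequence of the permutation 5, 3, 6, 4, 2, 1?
2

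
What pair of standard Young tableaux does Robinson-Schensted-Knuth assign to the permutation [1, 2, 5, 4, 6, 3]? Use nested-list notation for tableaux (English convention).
P = [[1, 2, 3, 6], [4], [5]], Q = [[1, 2, 3, 5], [4], [6]]

Insert each entry of the permutation into P by Schensted row insertion, recording in Q the position of each new cell.

Insert 1: appended to row 1. P = [[1]].
Insert 2: appended to row 1. P = [[1, 2]].
Insert 5: appended to row 1. P = [[1, 2, 5]].
Insert 4: 4 bumps 5 from row 1; 5 starts row 2. P = [[1, 2, 4], [5]].
Insert 6: appended to row 1. P = [[1, 2, 4, 6], [5]].
Insert 3: 3 bumps 4 from row 1; 4 bumps 5 from row 2; 5 starts row 3. P = [[1, 2, 3, 6], [4], [5]].

So P = [[1, 2, 3, 6], [4], [5]], Q = [[1, 2, 3, 5], [4], [6]].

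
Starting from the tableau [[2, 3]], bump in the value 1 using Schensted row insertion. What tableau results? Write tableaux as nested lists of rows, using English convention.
In row 1, 1 replaces 2 (the leftmost entry greater than 1); 2 is bumped to row 2. 2 starts a new row 2. The new tableau is [[1, 3], [2]].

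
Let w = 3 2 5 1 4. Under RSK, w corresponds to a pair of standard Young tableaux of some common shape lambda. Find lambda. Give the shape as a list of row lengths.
Row-insert each entry into an empty tableau.

After inserting 3: P = [[3]].
After inserting 2: P = [[2], [3]].
After inserting 5: P = [[2, 5], [3]].
After inserting 1: P = [[1, 5], [2], [3]].
After inserting 4: P = [[1, 4], [2, 5], [3]].

The final insertion tableau P = [[1, 4], [2, 5], [3]] has shape [2, 2, 1].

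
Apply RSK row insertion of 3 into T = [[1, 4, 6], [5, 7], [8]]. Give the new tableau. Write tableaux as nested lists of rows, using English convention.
[[1, 3, 6], [4, 7], [5], [8]]

In row 1, 3 replaces 4 (the leftmost entry greater than 3); 4 is bumped to row 2. In row 2, 4 replaces 5 (the leftmost entry greater than 4); 5 is bumped to row 3. In row 3, 5 replaces 8 (the leftmost entry greater than 5); 8 is bumped to row 4. 8 starts a new row 4. The new tableau is [[1, 3, 6], [4, 7], [5], [8]].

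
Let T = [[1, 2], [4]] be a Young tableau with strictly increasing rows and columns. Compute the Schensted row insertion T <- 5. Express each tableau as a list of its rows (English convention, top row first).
[[1, 2, 5], [4]]

5 is larger than every entry of row 1, so it is appended to row 1. The new tableau is [[1, 2, 5], [4]].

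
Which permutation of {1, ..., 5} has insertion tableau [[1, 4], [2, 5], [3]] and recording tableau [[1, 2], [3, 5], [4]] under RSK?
Reverse the RSK construction: for i from n down to 1, find the cell of Q containing i, remove the entry at that cell from P, and reverse-bump it up through P; the value ejected from row 1 is w(i).

Step i=5: Q has 5 at row 2, column 2; remove 5 from row 2 of P and reverse-bump: 5 enters row 1 and ejects 4. So w(5) = 4. P is now [[1, 5], [2], [3]].
Step i=4: Q has 4 at row 3, column 1; remove 3 from row 3 of P and reverse-bump: 3 enters row 2 and ejects 2; 2 enters row 1 and ejects 1. So w(4) = 1. P is now [[2, 5], [3]].
Step i=3: Q has 3 at row 2, column 1; remove 3 from row 2 of P and reverse-bump: 3 enters row 1 and ejects 2. So w(3) = 2. P is now [[3, 5]].
Step i=2: Q has 2 at row 1, column 2; remove that cell from P, ejecting 5. So w(2) = 5. P is now [[3]].
Step i=1: Q has 1 at row 1, column 1; remove that cell from P, ejecting 3. So w(1) = 3. P is now [].

So w = 3 5 2 1 4.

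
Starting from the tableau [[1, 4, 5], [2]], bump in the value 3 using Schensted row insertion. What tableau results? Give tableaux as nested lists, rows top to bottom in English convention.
In row 1, 3 replaces 4 (the leftmost entry greater than 3); 4 is bumped to row 2. 4 is appended to row 2. The new tableau is [[1, 3, 5], [2, 4]].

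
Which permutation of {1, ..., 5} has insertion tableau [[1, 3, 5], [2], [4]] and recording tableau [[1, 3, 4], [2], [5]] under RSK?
4 2 3 5 1

Reverse the RSK construction: for i from n down to 1, find the cell of Q containing i, remove the entry at that cell from P, and reverse-bump it up through P; the value ejected from row 1 is w(i).

Step i=5: Q has 5 at row 3, column 1; remove 4 from row 3 of P and reverse-bump: 4 enters row 2 and ejects 2; 2 enters row 1 and ejects 1. So w(5) = 1. P is now [[2, 3, 5], [4]].
Step i=4: Q has 4 at row 1, column 3; remove that cell from P, ejecting 5. So w(4) = 5. P is now [[2, 3], [4]].
Step i=3: Q has 3 at row 1, column 2; remove that cell from P, ejecting 3. So w(3) = 3. P is now [[2], [4]].
Step i=2: Q has 2 at row 2, column 1; remove 4 from row 2 of P and reverse-bump: 4 enters row 1 and ejects 2. So w(2) = 2. P is now [[4]].
Step i=1: Q has 1 at row 1, column 1; remove that cell from P, ejecting 4. So w(1) = 4. P is now [].

So w = 4 2 3 5 1.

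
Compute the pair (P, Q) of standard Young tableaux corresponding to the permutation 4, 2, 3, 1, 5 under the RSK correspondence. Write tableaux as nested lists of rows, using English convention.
Insert each entry of the permutation into P by Schensted row insertion, recording in Q the position of each new cell.

Insert 4: appended to row 1. P = [[4]].
Insert 2: 2 bumps 4 from row 1; 4 starts row 2. P = [[2], [4]].
Insert 3: appended to row 1. P = [[2, 3], [4]].
Insert 1: 1 bumps 2 from row 1; 2 bumps 4 from row 2; 4 starts row 3. P = [[1, 3], [2], [4]].
Insert 5: appended to row 1. P = [[1, 3, 5], [2], [4]].

So P = [[1, 3, 5], [2], [4]], Q = [[1, 3, 5], [2], [4]].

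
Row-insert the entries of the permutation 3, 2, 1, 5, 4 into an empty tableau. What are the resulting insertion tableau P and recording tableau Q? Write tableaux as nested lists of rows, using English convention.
Insert each entry of the permutation into P by Schensted row insertion, recording in Q the position of each new cell.

Insert 3: appended to row 1. P = [[3]], Q = [[1]].
Insert 2: 2 bumps 3 from row 1; 3 starts row 2. P = [[2], [3]], Q = [[1], [2]].
Insert 1: 1 bumps 2 from row 1; 2 bumps 3 from row 2; 3 starts row 3. P = [[1], [2], [3]], Q = [[1], [2], [3]].
Insert 5: appended to row 1. P = [[1, 5], [2], [3]], Q = [[1, 4], [2], [3]].
Insert 4: 4 bumps 5 from row 1; 5 appends to row 2. P = [[1, 4], [2, 5], [3]], Q = [[1, 4], [2, 5], [3]].

So P = [[1, 4], [2, 5], [3]], Q = [[1, 4], [2, 5], [3]].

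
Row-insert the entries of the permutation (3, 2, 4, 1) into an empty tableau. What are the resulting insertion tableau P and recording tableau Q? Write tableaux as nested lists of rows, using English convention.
Insert each entry of the permutation into P by Schensted row insertion, recording in Q the position of each new cell.

After inserting 3: P = [[3]].
After inserting 2: P = [[2], [3]].
After inserting 4: P = [[2, 4], [3]].
After inserting 1: P = [[1, 4], [2], [3]].

So P = [[1, 4], [2], [3]], Q = [[1, 3], [2], [4]].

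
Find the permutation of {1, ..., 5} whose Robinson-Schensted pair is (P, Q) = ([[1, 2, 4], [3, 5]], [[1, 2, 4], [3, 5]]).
Reverse the RSK construction: for i from n down to 1, find the cell of Q containing i, remove the entry at that cell from P, and reverse-bump it up through P; the value ejected from row 1 is w(i).

Step i=5: Q has 5 at row 2, column 2; remove 5 from row 2 of P and reverse-bump: 5 enters row 1 and ejects 4. So w(5) = 4. P is now [[1, 2, 5], [3]].
Step i=4: Q has 4 at row 1, column 3; remove that cell from P, ejecting 5. So w(4) = 5. P is now [[1, 2], [3]].
Step i=3: Q has 3 at row 2, column 1; remove 3 from row 2 of P and reverse-bump: 3 enters row 1 and ejects 2. So w(3) = 2. P is now [[1, 3]].
Step i=2: Q has 2 at row 1, column 2; remove that cell from P, ejecting 3. So w(2) = 3. P is now [[1]].
Step i=1: Q has 1 at row 1, column 1; remove that cell from P, ejecting 1. So w(1) = 1. P is now [].

So w = 1 3 2 5 4.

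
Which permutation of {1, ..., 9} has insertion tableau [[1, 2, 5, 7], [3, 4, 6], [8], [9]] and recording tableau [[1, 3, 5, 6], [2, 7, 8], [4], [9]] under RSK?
Reverse RSK: for i = n, n-1, ..., 1, locate i in Q, remove the corresponding corner cell from P, and reverse-bump its entry up through P; the value ejected from row 1 is w(i).

So w = 9 3 4 1 6 8 2 7 5.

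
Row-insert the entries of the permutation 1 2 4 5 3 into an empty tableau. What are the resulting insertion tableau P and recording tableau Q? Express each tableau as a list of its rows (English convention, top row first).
P = [[1, 2, 3, 5], [4]], Q = [[1, 2, 3, 4], [5]]

Insert each entry of the permutation into P by Schensted row insertion, recording in Q the position of each new cell.

Insert 1: appended to row 1. P = [[1]].
Insert 2: appended to row 1. P = [[1, 2]].
Insert 4: appended to row 1. P = [[1, 2, 4]].
Insert 5: appended to row 1. P = [[1, 2, 4, 5]].
Insert 3: 3 bumps 4 from row 1; 4 starts row 2. P = [[1, 2, 3, 5], [4]].

So P = [[1, 2, 3, 5], [4]], Q = [[1, 2, 3, 4], [5]].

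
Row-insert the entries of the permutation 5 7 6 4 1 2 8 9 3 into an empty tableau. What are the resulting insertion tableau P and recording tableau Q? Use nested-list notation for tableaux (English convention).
Insert each entry of the permutation into P by Schensted row insertion, recording in Q the position of each new cell.

Insert 5: appended to row 1. P = [[5]], Q = [[1]].
Insert 7: appended to row 1. P = [[5, 7]], Q = [[1, 2]].
Insert 6: 6 bumps 7 from row 1; 7 starts row 2. P = [[5, 6], [7]], Q = [[1, 2], [3]].
Insert 4: 4 bumps 5 from row 1; 5 bumps 7 from row 2; 7 starts row 3. P = [[4, 6], [5], [7]], Q = [[1, 2], [3], [4]].
Insert 1: 1 bumps 4 from row 1; 4 bumps 5 from row 2; 5 bumps 7 from row 3; 7 starts row 4. P = [[1, 6], [4], [5], [7]], Q = [[1, 2], [3], [4], [5]].
Insert 2: 2 bumps 6 from row 1; 6 appends to row 2. P = [[1, 2], [4, 6], [5], [7]], Q = [[1, 2], [3, 6], [4], [5]].
Insert 8: appended to row 1. P = [[1, 2, 8], [4, 6], [5], [7]], Q = [[1, 2, 7], [3, 6], [4], [5]].
Insert 9: appended to row 1. P = [[1, 2, 8, 9], [4, 6], [5], [7]], Q = [[1, 2, 7, 8], [3, 6], [4], [5]].
Insert 3: 3 bumps 8 from row 1; 8 appends to row 2. P = [[1, 2, 3, 9], [4, 6, 8], [5], [7]], Q = [[1, 2, 7, 8], [3, 6, 9], [4], [5]].

So P = [[1, 2, 3, 9], [4, 6, 8], [5], [7]], Q = [[1, 2, 7, 8], [3, 6, 9], [4], [5]].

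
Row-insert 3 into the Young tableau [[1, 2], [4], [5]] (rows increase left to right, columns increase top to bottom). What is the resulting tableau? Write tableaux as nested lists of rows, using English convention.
3 is larger than every entry of row 1, so it is appended to row 1. The new tableau is [[1, 2, 3], [4], [5]].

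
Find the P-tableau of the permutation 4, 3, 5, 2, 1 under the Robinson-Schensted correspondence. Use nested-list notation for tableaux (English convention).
P = [[1, 5], [2], [3], [4]]

Insert 4: appended to row 1. P = [[4]].
Insert 3: 3 bumps 4 from row 1; 4 starts row 2. P = [[3], [4]].
Insert 5: appended to row 1. P = [[3, 5], [4]].
Insert 2: 2 bumps 3 from row 1; 3 bumps 4 from row 2; 4 starts row 3. P = [[2, 5], [3], [4]].
Insert 1: 1 bumps 2 from row 1; 2 bumps 3 from row 2; 3 bumps 4 from row 3; 4 starts row 4. P = [[1, 5], [2], [3], [4]].

So P = [[1, 5], [2], [3], [4]].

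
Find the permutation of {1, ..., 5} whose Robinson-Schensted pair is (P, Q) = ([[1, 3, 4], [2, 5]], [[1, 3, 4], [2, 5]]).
2 1 3 5 4

Reverse RSK: for i = n, n-1, ..., 1, locate i in Q, remove the corresponding corner cell from P, and reverse-bump its entry up through P; the value ejected from row 1 is w(i).

So w = 2 1 3 5 4.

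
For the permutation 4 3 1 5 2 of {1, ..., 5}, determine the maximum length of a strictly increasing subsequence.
2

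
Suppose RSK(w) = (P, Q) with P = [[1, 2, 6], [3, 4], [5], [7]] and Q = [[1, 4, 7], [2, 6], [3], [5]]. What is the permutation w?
7 5 3 4 1 2 6

Reverse the RSK construction: for i from n down to 1, find the cell of Q containing i, remove the entry at that cell from P, and reverse-bump it up through P; the value ejected from row 1 is w(i).

Step i=7: Q has 7 at row 1, column 3; remove that cell from P, ejecting 6. So w(7) = 6. P is now [[1, 2], [3, 4], [5], [7]].
Step i=6: Q has 6 at row 2, column 2; remove 4 from row 2 of P and reverse-bump: 4 enters row 1 and ejects 2. So w(6) = 2. P is now [[1, 4], [3], [5], [7]].
Step i=5: Q has 5 at row 4, column 1; remove 7 from row 4 of P and reverse-bump: 7 enters row 3 and ejects 5; 5 enters row 2 and ejects 3; 3 enters row 1 and ejects 1. So w(5) = 1. P is now [[3, 4], [5], [7]].
Step i=4: Q has 4 at row 1, column 2; remove that cell from P, ejecting 4. So w(4) = 4. P is now [[3], [5], [7]].
Step i=3: Q has 3 at row 3, column 1; remove 7 from row 3 of P and reverse-bump: 7 enters row 2 and ejects 5; 5 enters row 1 and ejects 3. So w(3) = 3. P is now [[5], [7]].
Step i=2: Q has 2 at row 2, column 1; remove 7 from row 2 of P and reverse-bump: 7 enters row 1 and ejects 5. So w(2) = 5. P is now [[7]].
Step i=1: Q has 1 at row 1, column 1; remove that cell from P, ejecting 7. So w(1) = 7. P is now [].

So w = 7 5 3 4 1 2 6.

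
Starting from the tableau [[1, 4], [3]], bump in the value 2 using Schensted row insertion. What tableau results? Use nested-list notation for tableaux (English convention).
In row 1, 2 replaces 4 (the leftmost entry greater than 2); 4 is bumped to row 2. 4 is appended to row 2. The new tableau is [[1, 2], [3, 4]].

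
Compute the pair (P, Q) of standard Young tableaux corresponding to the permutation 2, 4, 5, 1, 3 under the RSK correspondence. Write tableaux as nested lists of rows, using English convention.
P = [[1, 3, 5], [2, 4]], Q = [[1, 2, 3], [4, 5]]

Insert each entry of the permutation into P by Schensted row insertion, recording in Q the position of each new cell.

Insert 2: appended to row 1. P = [[2]].
Insert 4: appended to row 1. P = [[2, 4]].
Insert 5: appended to row 1. P = [[2, 4, 5]].
Insert 1: 1 bumps 2 from row 1; 2 starts row 2. P = [[1, 4, 5], [2]].
Insert 3: 3 bumps 4 from row 1; 4 appends to row 2. P = [[1, 3, 5], [2, 4]].

So P = [[1, 3, 5], [2, 4]], Q = [[1, 2, 3], [4, 5]].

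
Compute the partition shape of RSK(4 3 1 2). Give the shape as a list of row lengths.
Row-insert each entry into an empty tableau.

After inserting 4: P = [[4]].
After inserting 3: P = [[3], [4]].
After inserting 1: P = [[1], [3], [4]].
After inserting 2: P = [[1, 2], [3], [4]].

The final insertion tableau P = [[1, 2], [3], [4]] has shape [2, 1, 1].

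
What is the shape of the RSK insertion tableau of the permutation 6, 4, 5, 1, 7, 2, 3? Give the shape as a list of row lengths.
[3, 3, 1]

Row-insert each entry into an empty tableau.

After inserting 6: P = [[6]].
After inserting 4: P = [[4], [6]].
After inserting 5: P = [[4, 5], [6]].
After inserting 1: P = [[1, 5], [4], [6]].
After inserting 7: P = [[1, 5, 7], [4], [6]].
After inserting 2: P = [[1, 2, 7], [4, 5], [6]].
After inserting 3: P = [[1, 2, 3], [4, 5, 7], [6]].

The final insertion tableau P = [[1, 2, 3], [4, 5, 7], [6]] has shape [3, 3, 1].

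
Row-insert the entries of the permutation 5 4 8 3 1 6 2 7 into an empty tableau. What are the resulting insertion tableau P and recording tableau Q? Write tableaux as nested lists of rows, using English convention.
P = [[1, 2, 7], [3, 6], [4, 8], [5]], Q = [[1, 3, 8], [2, 6], [4, 7], [5]]

Insert each entry of the permutation into P by Schensted row insertion, recording in Q the position of each new cell.

Insert 5: appended to row 1. P = [[5]], Q = [[1]].
Insert 4: 4 bumps 5 from row 1; 5 starts row 2. P = [[4], [5]], Q = [[1], [2]].
Insert 8: appended to row 1. P = [[4, 8], [5]], Q = [[1, 3], [2]].
Insert 3: 3 bumps 4 from row 1; 4 bumps 5 from row 2; 5 starts row 3. P = [[3, 8], [4], [5]], Q = [[1, 3], [2], [4]].
Insert 1: 1 bumps 3 from row 1; 3 bumps 4 from row 2; 4 bumps 5 from row 3; 5 starts row 4. P = [[1, 8], [3], [4], [5]], Q = [[1, 3], [2], [4], [5]].
Insert 6: 6 bumps 8 from row 1; 8 appends to row 2. P = [[1, 6], [3, 8], [4], [5]], Q = [[1, 3], [2, 6], [4], [5]].
Insert 2: 2 bumps 6 from row 1; 6 bumps 8 from row 2; 8 appends to row 3. P = [[1, 2], [3, 6], [4, 8], [5]], Q = [[1, 3], [2, 6], [4, 7], [5]].
Insert 7: appended to row 1. P = [[1, 2, 7], [3, 6], [4, 8], [5]], Q = [[1, 3, 8], [2, 6], [4, 7], [5]].

So P = [[1, 2, 7], [3, 6], [4, 8], [5]], Q = [[1, 3, 8], [2, 6], [4, 7], [5]].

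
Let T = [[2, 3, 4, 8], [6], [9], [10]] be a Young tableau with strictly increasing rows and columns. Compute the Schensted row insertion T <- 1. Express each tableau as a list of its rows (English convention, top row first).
[[1, 3, 4, 8], [2], [6], [9], [10]]

In row 1, 1 replaces 2 (the leftmost entry greater than 1); 2 is bumped to row 2. In row 2, 2 replaces 6 (the leftmost entry greater than 2); 6 is bumped to row 3. In row 3, 6 replaces 9 (the leftmost entry greater than 6); 9 is bumped to row 4. In row 4, 9 replaces 10 (the leftmost entry greater than 9); 10 is bumped to row 5. 10 starts a new row 5. The new tableau is [[1, 3, 4, 8], [2], [6], [9], [10]].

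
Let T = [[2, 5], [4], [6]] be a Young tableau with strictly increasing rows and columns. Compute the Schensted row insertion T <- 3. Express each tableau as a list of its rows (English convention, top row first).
In row 1, 3 replaces 5 (the leftmost entry greater than 3); 5 is bumped to row 2. 5 is appended to row 2. The new tableau is [[2, 3], [4, 5], [6]].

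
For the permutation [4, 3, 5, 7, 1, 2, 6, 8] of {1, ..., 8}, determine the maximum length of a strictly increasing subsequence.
4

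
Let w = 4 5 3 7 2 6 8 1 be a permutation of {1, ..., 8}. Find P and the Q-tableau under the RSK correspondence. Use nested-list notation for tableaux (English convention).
Insert each entry of the permutation into P by Schensted row insertion, recording in Q the position of each new cell.

Insert 4: appended to row 1. P = [[4]].
Insert 5: appended to row 1. P = [[4, 5]].
Insert 3: 3 bumps 4 from row 1; 4 starts row 2. P = [[3, 5], [4]].
Insert 7: appended to row 1. P = [[3, 5, 7], [4]].
Insert 2: 2 bumps 3 from row 1; 3 bumps 4 from row 2; 4 starts row 3. P = [[2, 5, 7], [3], [4]].
Insert 6: 6 bumps 7 from row 1; 7 appends to row 2. P = [[2, 5, 6], [3, 7], [4]].
Insert 8: appended to row 1. P = [[2, 5, 6, 8], [3, 7], [4]].
Insert 1: 1 bumps 2 from row 1; 2 bumps 3 from row 2; 3 bumps 4 from row 3; 4 starts row 4. P = [[1, 5, 6, 8], [2, 7], [3], [4]].

So P = [[1, 5, 6, 8], [2, 7], [3], [4]], Q = [[1, 2, 4, 7], [3, 6], [5], [8]].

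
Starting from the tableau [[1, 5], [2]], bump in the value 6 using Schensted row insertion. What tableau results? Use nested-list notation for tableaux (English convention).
[[1, 5, 6], [2]]

6 is larger than every entry of row 1, so it is appended to row 1. The new tableau is [[1, 5, 6], [2]].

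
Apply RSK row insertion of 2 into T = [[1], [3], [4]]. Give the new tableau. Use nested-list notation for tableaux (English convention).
[[1, 2], [3], [4]]

2 is larger than every entry of row 1, so it is appended to row 1. The new tableau is [[1, 2], [3], [4]].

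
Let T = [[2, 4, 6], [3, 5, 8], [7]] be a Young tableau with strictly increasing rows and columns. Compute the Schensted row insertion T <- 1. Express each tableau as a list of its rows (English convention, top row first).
[[1, 4, 6], [2, 5, 8], [3], [7]]

In row 1, 1 replaces 2 (the leftmost entry greater than 1); 2 is bumped to row 2. In row 2, 2 replaces 3 (the leftmost entry greater than 2); 3 is bumped to row 3. In row 3, 3 replaces 7 (the leftmost entry greater than 3); 7 is bumped to row 4. 7 starts a new row 4. The new tableau is [[1, 4, 6], [2, 5, 8], [3], [7]].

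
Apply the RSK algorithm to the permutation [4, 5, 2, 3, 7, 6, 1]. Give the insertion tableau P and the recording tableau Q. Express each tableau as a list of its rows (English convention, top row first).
P = [[1, 3, 6], [2, 5, 7], [4]], Q = [[1, 2, 5], [3, 4, 6], [7]]

Insert each entry of the permutation into P by Schensted row insertion, recording in Q the position of each new cell.

Insert 4: appended to row 1. P = [[4]].
Insert 5: appended to row 1. P = [[4, 5]].
Insert 2: 2 bumps 4 from row 1; 4 starts row 2. P = [[2, 5], [4]].
Insert 3: 3 bumps 5 from row 1; 5 appends to row 2. P = [[2, 3], [4, 5]].
Insert 7: appended to row 1. P = [[2, 3, 7], [4, 5]].
Insert 6: 6 bumps 7 from row 1; 7 appends to row 2. P = [[2, 3, 6], [4, 5, 7]].
Insert 1: 1 bumps 2 from row 1; 2 bumps 4 from row 2; 4 starts row 3. P = [[1, 3, 6], [2, 5, 7], [4]].

So P = [[1, 3, 6], [2, 5, 7], [4]], Q = [[1, 2, 5], [3, 4, 6], [7]].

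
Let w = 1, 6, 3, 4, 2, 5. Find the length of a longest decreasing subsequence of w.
3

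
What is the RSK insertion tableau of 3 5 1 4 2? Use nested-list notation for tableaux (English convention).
P = [[1, 2], [3, 4], [5]]

Insert 3: appended to row 1. P = [[3]].
Insert 5: appended to row 1. P = [[3, 5]].
Insert 1: 1 bumps 3 from row 1; 3 starts row 2. P = [[1, 5], [3]].
Insert 4: 4 bumps 5 from row 1; 5 appends to row 2. P = [[1, 4], [3, 5]].
Insert 2: 2 bumps 4 from row 1; 4 bumps 5 from row 2; 5 starts row 3. P = [[1, 2], [3, 4], [5]].

So P = [[1, 2], [3, 4], [5]].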